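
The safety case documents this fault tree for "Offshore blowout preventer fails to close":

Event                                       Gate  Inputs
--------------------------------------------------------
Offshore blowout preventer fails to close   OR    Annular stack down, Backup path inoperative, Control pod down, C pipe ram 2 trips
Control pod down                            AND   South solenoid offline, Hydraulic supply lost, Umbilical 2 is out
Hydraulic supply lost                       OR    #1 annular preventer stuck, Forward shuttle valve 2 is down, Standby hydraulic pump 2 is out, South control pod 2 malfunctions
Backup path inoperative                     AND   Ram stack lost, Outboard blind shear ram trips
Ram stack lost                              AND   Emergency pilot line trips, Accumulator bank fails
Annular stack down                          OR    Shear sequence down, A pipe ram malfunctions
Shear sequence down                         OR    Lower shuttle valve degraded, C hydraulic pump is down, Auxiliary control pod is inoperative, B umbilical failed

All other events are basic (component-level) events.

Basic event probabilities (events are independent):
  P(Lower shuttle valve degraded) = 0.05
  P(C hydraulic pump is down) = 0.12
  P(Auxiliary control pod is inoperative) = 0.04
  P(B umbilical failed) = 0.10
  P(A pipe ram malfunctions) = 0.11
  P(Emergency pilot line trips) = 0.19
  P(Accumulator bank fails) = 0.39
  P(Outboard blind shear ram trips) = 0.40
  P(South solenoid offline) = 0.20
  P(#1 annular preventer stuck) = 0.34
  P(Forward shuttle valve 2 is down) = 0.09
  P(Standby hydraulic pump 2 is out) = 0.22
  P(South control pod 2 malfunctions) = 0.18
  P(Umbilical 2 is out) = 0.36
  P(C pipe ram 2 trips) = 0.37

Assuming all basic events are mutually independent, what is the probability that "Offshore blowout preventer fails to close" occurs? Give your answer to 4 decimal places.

P(Shear sequence down) [OR] = 1 − (1−0.05) × (1−0.12) × (1−0.04) × (1−0.10) = 0.277696
P(Annular stack down) [OR] = 1 − (1−0.277696) × (1−0.11) = 0.357149
P(Ram stack lost) [AND] = 0.19 × 0.39 = 0.074100
P(Backup path inoperative) [AND] = 0.074100 × 0.40 = 0.029640
P(Hydraulic supply lost) [OR] = 1 − (1−0.34) × (1−0.09) × (1−0.22) × (1−0.18) = 0.615856
P(Control pod down) [AND] = 0.20 × 0.615856 × 0.36 = 0.044342
P(Offshore blowout preventer fails to close) [OR] = 1 − (1−0.357149) × (1−0.029640) × (1−0.044342) × (1−0.37) = 0.624434
Rounded to 4 decimal places: P(Offshore blowout preventer fails to close) ≈ 0.6244.

0.6244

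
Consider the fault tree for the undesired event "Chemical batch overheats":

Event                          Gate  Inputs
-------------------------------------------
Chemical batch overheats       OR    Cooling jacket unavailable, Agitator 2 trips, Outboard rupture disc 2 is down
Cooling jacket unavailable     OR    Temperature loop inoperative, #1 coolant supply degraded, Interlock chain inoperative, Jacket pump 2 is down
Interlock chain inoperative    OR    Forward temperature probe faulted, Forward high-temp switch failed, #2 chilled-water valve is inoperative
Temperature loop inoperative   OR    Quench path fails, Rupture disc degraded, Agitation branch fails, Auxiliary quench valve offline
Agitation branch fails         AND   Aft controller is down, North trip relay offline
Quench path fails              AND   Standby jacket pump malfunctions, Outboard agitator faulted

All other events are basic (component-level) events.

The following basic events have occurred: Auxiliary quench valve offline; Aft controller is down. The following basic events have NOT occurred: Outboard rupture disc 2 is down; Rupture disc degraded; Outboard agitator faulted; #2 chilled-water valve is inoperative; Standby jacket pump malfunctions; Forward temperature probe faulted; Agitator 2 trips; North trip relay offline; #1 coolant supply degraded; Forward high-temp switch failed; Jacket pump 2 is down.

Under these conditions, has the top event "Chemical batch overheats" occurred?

Yes

Quench path fails [AND]: Standby jacket pump malfunctions=not, Outboard agitator faulted=not → not all inputs occur → does not occur.
Agitation branch fails [AND]: Aft controller is down=occurs, North trip relay offline=not → not all inputs occur → does not occur.
Temperature loop inoperative [OR]: Quench path fails=not, Rupture disc degraded=not, Agitation branch fails=not, Auxiliary quench valve offline=occurs → at least one input occurs → occurs.
Interlock chain inoperative [OR]: Forward temperature probe faulted=not, Forward high-temp switch failed=not, #2 chilled-water valve is inoperative=not → no input occurs → does not occur.
Cooling jacket unavailable [OR]: Temperature loop inoperative=occurs, #1 coolant supply degraded=not, Interlock chain inoperative=not, Jacket pump 2 is down=not → at least one input occurs → occurs.
Chemical batch overheats [OR]: Cooling jacket unavailable=occurs, Agitator 2 trips=not, Outboard rupture disc 2 is down=not → at least one input occurs → occurs.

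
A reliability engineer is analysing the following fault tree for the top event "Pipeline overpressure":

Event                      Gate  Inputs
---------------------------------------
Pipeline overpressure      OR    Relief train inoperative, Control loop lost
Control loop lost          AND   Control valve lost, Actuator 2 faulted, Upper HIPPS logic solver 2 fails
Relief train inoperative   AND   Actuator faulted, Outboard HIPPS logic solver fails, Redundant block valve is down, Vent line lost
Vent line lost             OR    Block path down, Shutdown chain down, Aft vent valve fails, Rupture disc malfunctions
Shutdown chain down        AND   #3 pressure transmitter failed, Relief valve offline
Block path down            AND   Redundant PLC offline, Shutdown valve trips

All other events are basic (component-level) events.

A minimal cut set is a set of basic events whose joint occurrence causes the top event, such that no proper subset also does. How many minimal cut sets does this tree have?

5

Block path down [AND]: one cut set from each child combined → 1 × 1 = 1 cut set(s).
Shutdown chain down [AND]: one cut set from each child combined → 1 × 1 = 1 cut set(s).
Vent line lost [OR]: union of children's cut sets → 4 cut set(s).
Relief train inoperative [AND]: one cut set from each child combined → 1 × 1 × 1 × 4 = 4 cut set(s).
Control loop lost [AND]: one cut set from each child combined → 1 × 1 × 1 = 1 cut set(s).
Pipeline overpressure [OR]: union of children's cut sets → 5 cut set(s).
Minimal cut sets: {Actuator faulted, Outboard HIPPS logic solver fails, Redundant PLC offline, Redundant block valve is down, Shutdown valve trips}; {#3 pressure transmitter failed, Actuator faulted, Outboard HIPPS logic solver fails, Redundant block valve is down, Relief valve offline}; {Actuator faulted, Aft vent valve fails, Outboard HIPPS logic solver fails, Redundant block valve is down}; {Actuator faulted, Outboard HIPPS logic solver fails, Redundant block valve is down, Rupture disc malfunctions}; {Actuator 2 faulted, Control valve lost, Upper HIPPS logic solver 2 fails}.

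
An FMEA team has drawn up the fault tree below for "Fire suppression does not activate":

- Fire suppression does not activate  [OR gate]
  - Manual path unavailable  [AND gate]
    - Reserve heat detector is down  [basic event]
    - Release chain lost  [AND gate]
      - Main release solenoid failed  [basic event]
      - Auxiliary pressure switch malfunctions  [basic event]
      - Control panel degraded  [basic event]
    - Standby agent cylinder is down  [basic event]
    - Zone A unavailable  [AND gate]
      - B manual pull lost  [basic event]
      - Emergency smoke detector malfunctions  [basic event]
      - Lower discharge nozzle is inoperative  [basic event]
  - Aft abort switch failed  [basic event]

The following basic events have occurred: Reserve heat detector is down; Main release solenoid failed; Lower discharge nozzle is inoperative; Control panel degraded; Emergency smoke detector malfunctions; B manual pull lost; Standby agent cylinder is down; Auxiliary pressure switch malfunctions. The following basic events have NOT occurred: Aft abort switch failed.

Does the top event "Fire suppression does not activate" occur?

Yes

Release chain lost [AND]: Main release solenoid failed=occurs, Auxiliary pressure switch malfunctions=occurs, Control panel degraded=occurs → all inputs occur → occurs.
Zone A unavailable [AND]: B manual pull lost=occurs, Emergency smoke detector malfunctions=occurs, Lower discharge nozzle is inoperative=occurs → all inputs occur → occurs.
Manual path unavailable [AND]: Reserve heat detector is down=occurs, Release chain lost=occurs, Standby agent cylinder is down=occurs, Zone A unavailable=occurs → all inputs occur → occurs.
Fire suppression does not activate [OR]: Manual path unavailable=occurs, Aft abort switch failed=not → at least one input occurs → occurs.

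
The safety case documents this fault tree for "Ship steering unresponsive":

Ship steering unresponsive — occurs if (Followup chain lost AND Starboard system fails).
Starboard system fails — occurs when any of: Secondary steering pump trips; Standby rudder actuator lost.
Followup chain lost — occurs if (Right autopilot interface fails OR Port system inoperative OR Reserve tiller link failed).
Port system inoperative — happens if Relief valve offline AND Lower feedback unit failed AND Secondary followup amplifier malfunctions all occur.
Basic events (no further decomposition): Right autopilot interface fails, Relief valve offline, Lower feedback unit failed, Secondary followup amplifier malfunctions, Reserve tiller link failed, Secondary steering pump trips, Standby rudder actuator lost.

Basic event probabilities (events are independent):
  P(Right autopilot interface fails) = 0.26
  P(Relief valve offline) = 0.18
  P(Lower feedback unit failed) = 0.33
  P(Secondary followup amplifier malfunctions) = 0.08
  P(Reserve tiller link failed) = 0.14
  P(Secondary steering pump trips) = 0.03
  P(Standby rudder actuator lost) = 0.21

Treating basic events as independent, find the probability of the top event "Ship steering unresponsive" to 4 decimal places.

0.0857

P(Port system inoperative) [AND] = 0.18 × 0.33 × 0.08 = 0.004752
P(Followup chain lost) [OR] = 1 − (1−0.26) × (1−0.004752) × (1−0.14) = 0.366624
P(Starboard system fails) [OR] = 1 − (1−0.03) × (1−0.21) = 0.233700
P(Ship steering unresponsive) [AND] = 0.366624 × 0.233700 = 0.085680
Rounded to 4 decimal places: P(Ship steering unresponsive) ≈ 0.0857.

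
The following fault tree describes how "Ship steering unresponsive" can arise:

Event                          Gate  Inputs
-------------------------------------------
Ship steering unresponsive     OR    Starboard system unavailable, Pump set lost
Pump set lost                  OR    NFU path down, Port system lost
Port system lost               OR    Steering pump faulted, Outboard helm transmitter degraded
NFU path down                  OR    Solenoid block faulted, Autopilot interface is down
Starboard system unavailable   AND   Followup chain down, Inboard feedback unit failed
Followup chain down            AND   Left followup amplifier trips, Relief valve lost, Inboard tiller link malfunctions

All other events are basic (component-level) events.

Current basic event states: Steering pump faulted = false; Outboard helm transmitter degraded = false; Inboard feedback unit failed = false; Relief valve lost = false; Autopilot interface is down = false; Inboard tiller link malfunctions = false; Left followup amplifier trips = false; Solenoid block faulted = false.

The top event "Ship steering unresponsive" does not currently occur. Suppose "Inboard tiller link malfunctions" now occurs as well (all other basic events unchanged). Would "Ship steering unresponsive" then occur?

Counterfactual: set "Inboard tiller link malfunctions" to occurred.
Followup chain down [AND]: Left followup amplifier trips=not, Relief valve lost=not, Inboard tiller link malfunctions=occurs → not all inputs occur → does not occur.
Starboard system unavailable [AND]: Followup chain down=not, Inboard feedback unit failed=not → not all inputs occur → does not occur.
NFU path down [OR]: Solenoid block faulted=not, Autopilot interface is down=not → no input occurs → does not occur.
Port system lost [OR]: Steering pump faulted=not, Outboard helm transmitter degraded=not → no input occurs → does not occur.
Pump set lost [OR]: NFU path down=not, Port system lost=not → no input occurs → does not occur.
Ship steering unresponsive [OR]: Starboard system unavailable=not, Pump set lost=not → no input occurs → does not occur.

No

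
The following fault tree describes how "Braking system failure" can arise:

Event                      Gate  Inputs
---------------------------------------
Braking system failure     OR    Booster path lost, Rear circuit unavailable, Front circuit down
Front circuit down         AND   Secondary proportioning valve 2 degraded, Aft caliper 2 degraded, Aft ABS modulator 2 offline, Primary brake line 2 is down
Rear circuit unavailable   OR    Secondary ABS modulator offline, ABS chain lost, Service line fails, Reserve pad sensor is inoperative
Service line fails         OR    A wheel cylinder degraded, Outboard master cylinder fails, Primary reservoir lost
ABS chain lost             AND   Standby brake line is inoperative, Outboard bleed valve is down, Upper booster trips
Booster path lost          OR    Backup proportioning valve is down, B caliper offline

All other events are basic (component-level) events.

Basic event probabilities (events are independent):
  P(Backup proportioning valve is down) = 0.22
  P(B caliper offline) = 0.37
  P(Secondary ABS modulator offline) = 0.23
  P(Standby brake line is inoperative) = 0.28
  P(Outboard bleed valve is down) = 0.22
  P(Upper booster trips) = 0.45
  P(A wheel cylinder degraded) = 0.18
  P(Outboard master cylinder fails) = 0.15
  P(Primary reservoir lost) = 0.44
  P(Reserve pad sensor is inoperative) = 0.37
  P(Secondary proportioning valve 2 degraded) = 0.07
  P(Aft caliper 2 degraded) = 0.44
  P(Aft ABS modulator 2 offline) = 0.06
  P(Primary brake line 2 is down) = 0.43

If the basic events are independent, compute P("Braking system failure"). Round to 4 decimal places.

0.9096

P(Booster path lost) [OR] = 1 − (1−0.22) × (1−0.37) = 0.508600
P(ABS chain lost) [AND] = 0.28 × 0.22 × 0.45 = 0.027720
P(Service line fails) [OR] = 1 − (1−0.18) × (1−0.15) × (1−0.44) = 0.609680
P(Rear circuit unavailable) [OR] = 1 − (1−0.23) × (1−0.027720) × (1−0.609680) × (1−0.37) = 0.815904
P(Front circuit down) [AND] = 0.07 × 0.44 × 0.06 × 0.43 = 0.000795
P(Braking system failure) [OR] = 1 − (1−0.508600) × (1−0.815904) × (1−0.000795) = 0.909607
Rounded to 4 decimal places: P(Braking system failure) ≈ 0.9096.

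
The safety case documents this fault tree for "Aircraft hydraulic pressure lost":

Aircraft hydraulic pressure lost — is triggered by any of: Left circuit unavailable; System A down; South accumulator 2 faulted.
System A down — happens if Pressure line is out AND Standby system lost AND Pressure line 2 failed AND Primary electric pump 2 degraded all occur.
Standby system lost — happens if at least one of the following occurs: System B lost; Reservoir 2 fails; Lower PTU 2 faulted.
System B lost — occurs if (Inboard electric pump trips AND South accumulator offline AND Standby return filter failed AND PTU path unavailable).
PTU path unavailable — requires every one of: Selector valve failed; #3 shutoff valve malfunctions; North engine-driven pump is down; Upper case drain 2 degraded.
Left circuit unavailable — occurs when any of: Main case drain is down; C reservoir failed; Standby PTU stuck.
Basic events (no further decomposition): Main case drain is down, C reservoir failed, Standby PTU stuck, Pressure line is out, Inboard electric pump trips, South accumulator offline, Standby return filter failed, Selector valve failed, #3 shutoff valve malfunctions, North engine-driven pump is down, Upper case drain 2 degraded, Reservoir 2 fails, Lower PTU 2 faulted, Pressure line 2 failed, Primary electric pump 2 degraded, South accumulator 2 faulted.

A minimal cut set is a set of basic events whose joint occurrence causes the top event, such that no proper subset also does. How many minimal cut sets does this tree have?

7

Left circuit unavailable [OR]: union of children's cut sets → 3 cut set(s).
PTU path unavailable [AND]: one cut set from each child combined → 1 × 1 × 1 × 1 = 1 cut set(s).
System B lost [AND]: one cut set from each child combined → 1 × 1 × 1 × 1 = 1 cut set(s).
Standby system lost [OR]: union of children's cut sets → 3 cut set(s).
System A down [AND]: one cut set from each child combined → 1 × 3 × 1 × 1 = 3 cut set(s).
Aircraft hydraulic pressure lost [OR]: union of children's cut sets → 7 cut set(s).
Minimal cut sets: {Main case drain is down}; {C reservoir failed}; {Standby PTU stuck}; {#3 shutoff valve malfunctions, Inboard electric pump trips, North engine-driven pump is down, Pressure line 2 failed, Pressure line is out, Primary electric pump 2 degraded, Selector valve failed, South accumulator offline, Standby return filter failed, Upper case drain 2 degraded}; {Pressure line 2 failed, Pressure line is out, Primary electric pump 2 degraded, Reservoir 2 fails}; {Lower PTU 2 faulted, Pressure line 2 failed, Pressure line is out, Primary electric pump 2 degraded}; {South accumulator 2 faulted}.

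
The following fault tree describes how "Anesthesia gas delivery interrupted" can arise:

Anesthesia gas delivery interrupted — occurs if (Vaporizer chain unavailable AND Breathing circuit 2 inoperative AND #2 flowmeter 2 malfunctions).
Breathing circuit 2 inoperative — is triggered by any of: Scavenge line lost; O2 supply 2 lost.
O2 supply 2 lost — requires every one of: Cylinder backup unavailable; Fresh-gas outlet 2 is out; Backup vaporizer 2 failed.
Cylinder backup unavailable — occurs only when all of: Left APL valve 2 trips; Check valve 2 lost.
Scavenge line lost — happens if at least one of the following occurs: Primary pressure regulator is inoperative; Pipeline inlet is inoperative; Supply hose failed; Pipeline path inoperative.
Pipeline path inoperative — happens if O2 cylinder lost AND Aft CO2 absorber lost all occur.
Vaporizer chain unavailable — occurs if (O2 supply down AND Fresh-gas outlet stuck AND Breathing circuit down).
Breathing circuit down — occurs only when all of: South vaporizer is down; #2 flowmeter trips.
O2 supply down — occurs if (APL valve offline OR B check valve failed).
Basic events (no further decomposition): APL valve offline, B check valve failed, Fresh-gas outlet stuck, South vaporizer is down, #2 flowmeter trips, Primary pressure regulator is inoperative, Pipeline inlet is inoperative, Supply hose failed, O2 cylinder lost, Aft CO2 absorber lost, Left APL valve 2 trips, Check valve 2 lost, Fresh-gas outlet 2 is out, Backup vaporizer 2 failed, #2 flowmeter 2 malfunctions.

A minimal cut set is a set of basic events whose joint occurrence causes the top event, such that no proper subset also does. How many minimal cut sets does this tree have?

10

O2 supply down [OR]: union of children's cut sets → 2 cut set(s).
Breathing circuit down [AND]: one cut set from each child combined → 1 × 1 = 1 cut set(s).
Vaporizer chain unavailable [AND]: one cut set from each child combined → 2 × 1 × 1 = 2 cut set(s).
Pipeline path inoperative [AND]: one cut set from each child combined → 1 × 1 = 1 cut set(s).
Scavenge line lost [OR]: union of children's cut sets → 4 cut set(s).
Cylinder backup unavailable [AND]: one cut set from each child combined → 1 × 1 = 1 cut set(s).
O2 supply 2 lost [AND]: one cut set from each child combined → 1 × 1 × 1 = 1 cut set(s).
Breathing circuit 2 inoperative [OR]: union of children's cut sets → 5 cut set(s).
Anesthesia gas delivery interrupted [AND]: one cut set from each child combined → 2 × 5 × 1 = 10 cut set(s).
Minimal cut sets: {#2 flowmeter 2 malfunctions, #2 flowmeter trips, APL valve offline, Fresh-gas outlet stuck, Primary pressure regulator is inoperative, South vaporizer is down}; {#2 flowmeter 2 malfunctions, #2 flowmeter trips, APL valve offline, Fresh-gas outlet stuck, Pipeline inlet is inoperative, South vaporizer is down}; {#2 flowmeter 2 malfunctions, #2 flowmeter trips, APL valve offline, Fresh-gas outlet stuck, South vaporizer is down, Supply hose failed}; {#2 flowmeter 2 malfunctions, #2 flowmeter trips, APL valve offline, Aft CO2 absorber lost, Fresh-gas outlet stuck, O2 cylinder lost, South vaporizer is down}; {#2 flowmeter 2 malfunctions, #2 flowmeter trips, APL valve offline, Backup vaporizer 2 failed, Check valve 2 lost, Fresh-gas outlet 2 is out, Fresh-gas outlet stuck, Left APL valve 2 trips, South vaporizer is down}; {#2 flowmeter 2 malfunctions, #2 flowmeter trips, B check valve failed, Fresh-gas outlet stuck, Primary pressure regulator is inoperative, South vaporizer is down}; {#2 flowmeter 2 malfunctions, #2 flowmeter trips, B check valve failed, Fresh-gas outlet stuck, Pipeline inlet is inoperative, South vaporizer is down}; {#2 flowmeter 2 malfunctions, #2 flowmeter trips, B check valve failed, Fresh-gas outlet stuck, South vaporizer is down, Supply hose failed}; {#2 flowmeter 2 malfunctions, #2 flowmeter trips, Aft CO2 absorber lost, B check valve failed, Fresh-gas outlet stuck, O2 cylinder lost, South vaporizer is down}; {#2 flowmeter 2 malfunctions, #2 flowmeter trips, B check valve failed, Backup vaporizer 2 failed, Check valve 2 lost, Fresh-gas outlet 2 is out, Fresh-gas outlet stuck, Left APL valve 2 trips, South vaporizer is down}.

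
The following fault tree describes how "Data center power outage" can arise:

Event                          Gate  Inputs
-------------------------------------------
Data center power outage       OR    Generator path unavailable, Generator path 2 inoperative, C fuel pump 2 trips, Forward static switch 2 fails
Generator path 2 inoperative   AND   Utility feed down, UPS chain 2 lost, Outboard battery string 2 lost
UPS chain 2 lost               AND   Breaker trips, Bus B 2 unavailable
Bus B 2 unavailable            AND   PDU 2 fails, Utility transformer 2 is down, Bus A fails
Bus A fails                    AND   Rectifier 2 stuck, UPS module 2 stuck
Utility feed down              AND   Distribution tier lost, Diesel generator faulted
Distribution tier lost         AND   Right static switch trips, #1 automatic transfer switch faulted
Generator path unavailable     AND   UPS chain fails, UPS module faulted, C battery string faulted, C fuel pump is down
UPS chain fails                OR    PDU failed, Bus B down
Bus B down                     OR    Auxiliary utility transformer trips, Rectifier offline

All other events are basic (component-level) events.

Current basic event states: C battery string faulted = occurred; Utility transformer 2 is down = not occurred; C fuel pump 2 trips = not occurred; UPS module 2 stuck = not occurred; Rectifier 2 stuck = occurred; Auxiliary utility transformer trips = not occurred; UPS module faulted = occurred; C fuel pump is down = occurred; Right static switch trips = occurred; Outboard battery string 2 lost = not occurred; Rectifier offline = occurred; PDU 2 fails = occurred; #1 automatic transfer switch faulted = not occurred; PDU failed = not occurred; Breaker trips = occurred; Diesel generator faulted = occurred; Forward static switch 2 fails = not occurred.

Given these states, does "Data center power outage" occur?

Yes

Bus B down [OR]: Auxiliary utility transformer trips=not, Rectifier offline=occurs → at least one input occurs → occurs.
UPS chain fails [OR]: PDU failed=not, Bus B down=occurs → at least one input occurs → occurs.
Generator path unavailable [AND]: UPS chain fails=occurs, UPS module faulted=occurs, C battery string faulted=occurs, C fuel pump is down=occurs → all inputs occur → occurs.
Distribution tier lost [AND]: Right static switch trips=occurs, #1 automatic transfer switch faulted=not → not all inputs occur → does not occur.
Utility feed down [AND]: Distribution tier lost=not, Diesel generator faulted=occurs → not all inputs occur → does not occur.
Bus A fails [AND]: Rectifier 2 stuck=occurs, UPS module 2 stuck=not → not all inputs occur → does not occur.
Bus B 2 unavailable [AND]: PDU 2 fails=occurs, Utility transformer 2 is down=not, Bus A fails=not → not all inputs occur → does not occur.
UPS chain 2 lost [AND]: Breaker trips=occurs, Bus B 2 unavailable=not → not all inputs occur → does not occur.
Generator path 2 inoperative [AND]: Utility feed down=not, UPS chain 2 lost=not, Outboard battery string 2 lost=not → not all inputs occur → does not occur.
Data center power outage [OR]: Generator path unavailable=occurs, Generator path 2 inoperative=not, C fuel pump 2 trips=not, Forward static switch 2 fails=not → at least one input occurs → occurs.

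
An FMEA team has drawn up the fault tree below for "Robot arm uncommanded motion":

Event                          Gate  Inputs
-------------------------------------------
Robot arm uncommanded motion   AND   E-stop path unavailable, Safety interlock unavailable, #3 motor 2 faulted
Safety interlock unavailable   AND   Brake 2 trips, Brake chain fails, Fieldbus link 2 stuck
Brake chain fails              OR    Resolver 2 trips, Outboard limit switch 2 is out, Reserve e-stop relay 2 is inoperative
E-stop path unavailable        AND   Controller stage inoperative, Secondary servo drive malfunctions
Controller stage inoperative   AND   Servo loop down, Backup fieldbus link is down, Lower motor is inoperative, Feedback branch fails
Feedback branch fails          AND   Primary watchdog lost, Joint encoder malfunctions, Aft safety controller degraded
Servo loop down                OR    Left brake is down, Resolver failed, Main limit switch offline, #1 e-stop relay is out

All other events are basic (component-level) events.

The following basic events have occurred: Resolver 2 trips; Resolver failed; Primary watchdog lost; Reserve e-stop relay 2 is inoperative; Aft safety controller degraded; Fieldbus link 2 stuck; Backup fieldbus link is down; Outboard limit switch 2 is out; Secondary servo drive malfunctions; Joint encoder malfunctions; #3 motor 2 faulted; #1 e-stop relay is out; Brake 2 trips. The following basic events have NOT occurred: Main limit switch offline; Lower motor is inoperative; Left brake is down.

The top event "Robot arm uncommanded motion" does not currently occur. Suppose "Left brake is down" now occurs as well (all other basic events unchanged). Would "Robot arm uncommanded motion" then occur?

Counterfactual: set "Left brake is down" to occurred.
Servo loop down [OR]: Left brake is down=occurs, Resolver failed=occurs, Main limit switch offline=not, #1 e-stop relay is out=occurs → at least one input occurs → occurs.
Feedback branch fails [AND]: Primary watchdog lost=occurs, Joint encoder malfunctions=occurs, Aft safety controller degraded=occurs → all inputs occur → occurs.
Controller stage inoperative [AND]: Servo loop down=occurs, Backup fieldbus link is down=occurs, Lower motor is inoperative=not, Feedback branch fails=occurs → not all inputs occur → does not occur.
E-stop path unavailable [AND]: Controller stage inoperative=not, Secondary servo drive malfunctions=occurs → not all inputs occur → does not occur.
Brake chain fails [OR]: Resolver 2 trips=occurs, Outboard limit switch 2 is out=occurs, Reserve e-stop relay 2 is inoperative=occurs → at least one input occurs → occurs.
Safety interlock unavailable [AND]: Brake 2 trips=occurs, Brake chain fails=occurs, Fieldbus link 2 stuck=occurs → all inputs occur → occurs.
Robot arm uncommanded motion [AND]: E-stop path unavailable=not, Safety interlock unavailable=occurs, #3 motor 2 faulted=occurs → not all inputs occur → does not occur.

No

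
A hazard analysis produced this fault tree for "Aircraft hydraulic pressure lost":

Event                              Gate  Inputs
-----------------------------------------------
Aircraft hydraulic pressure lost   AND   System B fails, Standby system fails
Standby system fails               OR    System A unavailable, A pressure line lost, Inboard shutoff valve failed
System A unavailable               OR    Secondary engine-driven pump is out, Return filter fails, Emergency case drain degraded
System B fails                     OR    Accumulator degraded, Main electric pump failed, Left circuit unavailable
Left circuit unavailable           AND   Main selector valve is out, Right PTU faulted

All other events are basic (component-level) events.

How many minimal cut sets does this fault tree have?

Left circuit unavailable [AND]: one cut set from each child combined → 1 × 1 = 1 cut set(s).
System B fails [OR]: union of children's cut sets → 3 cut set(s).
System A unavailable [OR]: union of children's cut sets → 3 cut set(s).
Standby system fails [OR]: union of children's cut sets → 5 cut set(s).
Aircraft hydraulic pressure lost [AND]: one cut set from each child combined → 3 × 5 = 15 cut set(s).

15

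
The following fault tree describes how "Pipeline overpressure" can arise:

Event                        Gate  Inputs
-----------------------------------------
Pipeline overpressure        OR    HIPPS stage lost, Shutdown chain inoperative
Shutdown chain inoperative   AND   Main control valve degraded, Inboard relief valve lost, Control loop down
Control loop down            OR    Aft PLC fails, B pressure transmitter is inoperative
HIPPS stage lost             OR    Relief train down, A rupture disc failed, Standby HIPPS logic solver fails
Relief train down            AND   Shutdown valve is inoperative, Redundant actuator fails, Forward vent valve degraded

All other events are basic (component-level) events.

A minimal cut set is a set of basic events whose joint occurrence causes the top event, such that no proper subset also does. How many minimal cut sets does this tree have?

Relief train down [AND]: one cut set from each child combined → 1 × 1 × 1 = 1 cut set(s).
HIPPS stage lost [OR]: union of children's cut sets → 3 cut set(s).
Control loop down [OR]: union of children's cut sets → 2 cut set(s).
Shutdown chain inoperative [AND]: one cut set from each child combined → 1 × 1 × 2 = 2 cut set(s).
Pipeline overpressure [OR]: union of children's cut sets → 5 cut set(s).
Minimal cut sets: {Forward vent valve degraded, Redundant actuator fails, Shutdown valve is inoperative}; {A rupture disc failed}; {Standby HIPPS logic solver fails}; {Aft PLC fails, Inboard relief valve lost, Main control valve degraded}; {B pressure transmitter is inoperative, Inboard relief valve lost, Main control valve degraded}.

5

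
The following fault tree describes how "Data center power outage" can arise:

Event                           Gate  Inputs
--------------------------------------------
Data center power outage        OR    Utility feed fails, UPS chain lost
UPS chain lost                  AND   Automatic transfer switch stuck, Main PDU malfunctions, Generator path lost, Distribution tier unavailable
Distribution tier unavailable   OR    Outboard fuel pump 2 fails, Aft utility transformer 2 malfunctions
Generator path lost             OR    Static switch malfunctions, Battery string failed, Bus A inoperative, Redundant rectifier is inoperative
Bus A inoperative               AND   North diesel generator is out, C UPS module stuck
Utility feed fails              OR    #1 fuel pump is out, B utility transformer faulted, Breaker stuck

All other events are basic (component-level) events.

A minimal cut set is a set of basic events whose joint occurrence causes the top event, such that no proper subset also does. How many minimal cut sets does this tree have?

11

Utility feed fails [OR]: union of children's cut sets → 3 cut set(s).
Bus A inoperative [AND]: one cut set from each child combined → 1 × 1 = 1 cut set(s).
Generator path lost [OR]: union of children's cut sets → 4 cut set(s).
Distribution tier unavailable [OR]: union of children's cut sets → 2 cut set(s).
UPS chain lost [AND]: one cut set from each child combined → 1 × 1 × 4 × 2 = 8 cut set(s).
Data center power outage [OR]: union of children's cut sets → 11 cut set(s).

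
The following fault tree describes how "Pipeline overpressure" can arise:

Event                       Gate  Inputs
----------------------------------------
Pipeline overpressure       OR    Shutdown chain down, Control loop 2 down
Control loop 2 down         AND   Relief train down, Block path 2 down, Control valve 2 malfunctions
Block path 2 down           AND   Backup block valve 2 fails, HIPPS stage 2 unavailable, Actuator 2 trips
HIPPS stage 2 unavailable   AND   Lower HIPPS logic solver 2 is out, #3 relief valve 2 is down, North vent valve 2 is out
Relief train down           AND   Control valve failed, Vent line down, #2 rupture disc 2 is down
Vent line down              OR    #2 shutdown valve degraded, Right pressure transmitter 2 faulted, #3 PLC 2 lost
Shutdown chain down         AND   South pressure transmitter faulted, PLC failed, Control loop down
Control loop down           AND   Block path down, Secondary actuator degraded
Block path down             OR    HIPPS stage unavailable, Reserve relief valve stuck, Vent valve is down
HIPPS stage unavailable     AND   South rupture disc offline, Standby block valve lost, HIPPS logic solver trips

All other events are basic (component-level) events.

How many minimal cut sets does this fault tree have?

6

HIPPS stage unavailable [AND]: one cut set from each child combined → 1 × 1 × 1 = 1 cut set(s).
Block path down [OR]: union of children's cut sets → 3 cut set(s).
Control loop down [AND]: one cut set from each child combined → 3 × 1 = 3 cut set(s).
Shutdown chain down [AND]: one cut set from each child combined → 1 × 1 × 3 = 3 cut set(s).
Vent line down [OR]: union of children's cut sets → 3 cut set(s).
Relief train down [AND]: one cut set from each child combined → 1 × 3 × 1 = 3 cut set(s).
HIPPS stage 2 unavailable [AND]: one cut set from each child combined → 1 × 1 × 1 = 1 cut set(s).
Block path 2 down [AND]: one cut set from each child combined → 1 × 1 × 1 = 1 cut set(s).
Control loop 2 down [AND]: one cut set from each child combined → 3 × 1 × 1 = 3 cut set(s).
Pipeline overpressure [OR]: union of children's cut sets → 6 cut set(s).
Minimal cut sets: {HIPPS logic solver trips, PLC failed, Secondary actuator degraded, South pressure transmitter faulted, South rupture disc offline, Standby block valve lost}; {PLC failed, Reserve relief valve stuck, Secondary actuator degraded, South pressure transmitter faulted}; {PLC failed, Secondary actuator degraded, South pressure transmitter faulted, Vent valve is down}; {#2 rupture disc 2 is down, #2 shutdown valve degraded, #3 relief valve 2 is down, Actuator 2 trips, Backup block valve 2 fails, Control valve 2 malfunctions, Control valve failed, Lower HIPPS logic solver 2 is out, North vent valve 2 is out}; {#2 rupture disc 2 is down, #3 relief valve 2 is down, Actuator 2 trips, Backup block valve 2 fails, Control valve 2 malfunctions, Control valve failed, Lower HIPPS logic solver 2 is out, North vent valve 2 is out, Right pressure transmitter 2 faulted}; {#2 rupture disc 2 is down, #3 PLC 2 lost, #3 relief valve 2 is down, Actuator 2 trips, Backup block valve 2 fails, Control valve 2 malfunctions, Control valve failed, Lower HIPPS logic solver 2 is out, North vent valve 2 is out}.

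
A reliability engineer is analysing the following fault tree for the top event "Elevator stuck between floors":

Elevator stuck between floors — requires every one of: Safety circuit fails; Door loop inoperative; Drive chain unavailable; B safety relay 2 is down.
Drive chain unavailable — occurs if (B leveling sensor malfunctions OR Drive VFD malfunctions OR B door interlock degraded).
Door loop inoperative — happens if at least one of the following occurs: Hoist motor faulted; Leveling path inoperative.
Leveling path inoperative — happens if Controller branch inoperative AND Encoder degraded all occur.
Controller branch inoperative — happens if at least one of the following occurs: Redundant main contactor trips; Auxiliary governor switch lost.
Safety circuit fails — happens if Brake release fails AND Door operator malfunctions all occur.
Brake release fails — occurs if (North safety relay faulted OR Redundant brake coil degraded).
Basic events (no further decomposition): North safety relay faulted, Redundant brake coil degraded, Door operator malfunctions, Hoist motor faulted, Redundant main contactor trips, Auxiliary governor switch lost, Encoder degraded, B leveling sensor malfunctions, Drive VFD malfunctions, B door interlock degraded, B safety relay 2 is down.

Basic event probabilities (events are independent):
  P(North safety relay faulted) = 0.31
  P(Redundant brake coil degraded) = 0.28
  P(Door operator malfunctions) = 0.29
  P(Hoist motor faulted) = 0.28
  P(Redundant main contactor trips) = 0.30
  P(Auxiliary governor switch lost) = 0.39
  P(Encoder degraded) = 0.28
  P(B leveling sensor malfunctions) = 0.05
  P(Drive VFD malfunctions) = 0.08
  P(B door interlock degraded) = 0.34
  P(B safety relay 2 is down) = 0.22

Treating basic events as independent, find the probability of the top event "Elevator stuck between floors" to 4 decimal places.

P(Brake release fails) [OR] = 1 − (1−0.31) × (1−0.28) = 0.503200
P(Safety circuit fails) [AND] = 0.503200 × 0.29 = 0.145928
P(Controller branch inoperative) [OR] = 1 − (1−0.30) × (1−0.39) = 0.573000
P(Leveling path inoperative) [AND] = 0.573000 × 0.28 = 0.160440
P(Door loop inoperative) [OR] = 1 − (1−0.28) × (1−0.160440) = 0.395517
P(Drive chain unavailable) [OR] = 1 − (1−0.05) × (1−0.08) × (1−0.34) = 0.423160
P(Elevator stuck between floors) [AND] = 0.145928 × 0.395517 × 0.423160 × 0.22 = 0.005373
Rounded to 4 decimal places: P(Elevator stuck between floors) ≈ 0.0054.

0.0054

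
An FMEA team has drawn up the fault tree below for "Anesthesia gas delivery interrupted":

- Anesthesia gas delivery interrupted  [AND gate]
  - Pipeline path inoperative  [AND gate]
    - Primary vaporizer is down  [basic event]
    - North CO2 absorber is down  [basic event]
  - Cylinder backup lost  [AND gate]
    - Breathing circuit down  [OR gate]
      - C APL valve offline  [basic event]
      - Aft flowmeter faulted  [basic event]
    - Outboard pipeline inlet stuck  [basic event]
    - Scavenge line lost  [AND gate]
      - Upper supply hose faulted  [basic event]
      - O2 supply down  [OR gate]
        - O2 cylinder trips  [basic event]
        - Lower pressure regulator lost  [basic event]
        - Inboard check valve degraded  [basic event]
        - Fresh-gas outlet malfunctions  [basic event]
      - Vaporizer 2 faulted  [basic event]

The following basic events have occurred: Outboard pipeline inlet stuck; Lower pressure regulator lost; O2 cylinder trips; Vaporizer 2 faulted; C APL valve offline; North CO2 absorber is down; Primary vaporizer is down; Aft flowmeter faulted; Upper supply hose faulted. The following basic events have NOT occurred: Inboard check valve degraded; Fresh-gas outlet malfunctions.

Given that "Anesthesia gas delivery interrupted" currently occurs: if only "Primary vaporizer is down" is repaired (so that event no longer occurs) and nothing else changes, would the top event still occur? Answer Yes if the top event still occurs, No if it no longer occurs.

No

Counterfactual: set "Primary vaporizer is down" to not occurred.
Pipeline path inoperative [AND]: Primary vaporizer is down=not, North CO2 absorber is down=occurs → not all inputs occur → does not occur.
Breathing circuit down [OR]: C APL valve offline=occurs, Aft flowmeter faulted=occurs → at least one input occurs → occurs.
O2 supply down [OR]: O2 cylinder trips=occurs, Lower pressure regulator lost=occurs, Inboard check valve degraded=not, Fresh-gas outlet malfunctions=not → at least one input occurs → occurs.
Scavenge line lost [AND]: Upper supply hose faulted=occurs, O2 supply down=occurs, Vaporizer 2 faulted=occurs → all inputs occur → occurs.
Cylinder backup lost [AND]: Breathing circuit down=occurs, Outboard pipeline inlet stuck=occurs, Scavenge line lost=occurs → all inputs occur → occurs.
Anesthesia gas delivery interrupted [AND]: Pipeline path inoperative=not, Cylinder backup lost=occurs → not all inputs occur → does not occur.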